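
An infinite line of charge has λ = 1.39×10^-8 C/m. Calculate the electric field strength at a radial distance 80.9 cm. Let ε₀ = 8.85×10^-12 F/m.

|E| = 309 N/C

Choose a coaxial cylinder of radius r = 80.9 cm (arbitrary length L) as the Gaussian surface.
Q_enc = λL, so λ_enc = 1.39×10^-8 C/m.
By Gauss's law (flux through the curved wall only), E·2πrL = λ_enc L/ε₀.
E = |λ_enc|/(2πε₀r) = (1.39×10^-8)/(2π·8.85×10^-12·0.809) = 309 N/C.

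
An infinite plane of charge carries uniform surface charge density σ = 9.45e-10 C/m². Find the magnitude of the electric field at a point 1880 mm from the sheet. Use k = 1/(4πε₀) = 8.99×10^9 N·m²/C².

By planar symmetry E is perpendicular to the sheet and uniform; use a Gaussian pillbox with flat faces of area A on each side of the sheet.
Flux Φ = 2EA and Q_enc = σA, so 2EA = σA/ε₀ ⇒ E = |σ|/(2ε₀), independent of distance.
E = 2πk|σ| = 2π(8.99×10^9)(9.45e-10) = 53.4 N/C.

|E| ≈ 53.4 N/C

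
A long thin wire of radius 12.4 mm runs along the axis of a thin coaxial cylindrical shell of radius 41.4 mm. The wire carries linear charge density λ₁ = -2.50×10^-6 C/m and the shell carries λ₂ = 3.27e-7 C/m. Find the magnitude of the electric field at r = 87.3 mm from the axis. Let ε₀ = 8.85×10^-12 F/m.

E = 4.48×10^5 N/C

Choose a coaxial cylinder of radius r = 87.3 mm (arbitrary length L) as the Gaussian surface (r > 41.4 mm, enclosing both).
λ_enc = λ₁ + λ₂ = (-2.50×10^-6) + (3.27×10^-7) = -2.173e-6 C/m.
Since E is radial and uniform over the curved surface, Φ = E·2πrL = Q_enc/ε₀ = λ_enc L/ε₀.
E = |λ_enc|/(2πε₀r) = (2.173×10^-6)/(2π·8.85×10^-12·0.0873) = 4.48×10^5 N/C.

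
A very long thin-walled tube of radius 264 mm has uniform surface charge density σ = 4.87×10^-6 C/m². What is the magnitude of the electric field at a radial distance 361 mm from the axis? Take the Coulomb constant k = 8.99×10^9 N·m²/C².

|E| ≈ 4.02×10^5 V/m

Coaxial Gaussian cylinder, radius r = 361 mm, length L (r > 264 mm).
The whole shell is enclosed: λ_enc = σ·2πR = (4.87e-6)·2π·(0.264) = 8.078×10^-6 C/m.
By Gauss's law (flux through the curved wall only), E·2πrL = λ_enc L/ε₀.
E = 2k|λ_enc|/r = 2(8.99×10^9)(8.078e-6)/(0.361) = 4.02×10^5 N/C.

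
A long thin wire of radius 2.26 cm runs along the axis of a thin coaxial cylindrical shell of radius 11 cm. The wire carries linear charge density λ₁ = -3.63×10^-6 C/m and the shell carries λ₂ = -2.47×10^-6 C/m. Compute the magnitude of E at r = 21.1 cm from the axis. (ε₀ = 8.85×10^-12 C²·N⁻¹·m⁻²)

E ≈ 5.20×10^5 N/C

Choose a coaxial cylinder of radius r = 21.1 cm (arbitrary length L) as the Gaussian surface (r > 11 cm, enclosing both).
λ_enc = λ₁ + λ₂ = (-3.63×10^-6) + (-2.47×10^-6) = -6.10×10^-6 C/m.
Applying ∮E·dA = Q_enc/ε₀ with the end caps contributing no flux:
E = |λ_enc|/(2πε₀r) = (6.10e-6)/(2π·8.85×10^-12·0.211) = 5.20×10^5 N/C.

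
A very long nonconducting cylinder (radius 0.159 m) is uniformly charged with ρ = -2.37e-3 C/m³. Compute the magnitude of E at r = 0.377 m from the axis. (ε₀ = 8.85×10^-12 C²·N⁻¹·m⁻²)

By cylindrical symmetry E is radial; use a coaxial Gaussian cylinder of radius 0.377 m and length L (r > 0.159 m, full cross-section enclosed).
λ_enc = ρ·πR² = (-2.37×10^-3)π(0.159)² = -1.882×10^-4 C/m.
Gauss's law: E·2πrL = λ_enc L/ε₀.
E = |λ_enc|/(2πε₀r) = (1.882×10^-4)/(2π·8.85×10^-12·0.377) = 8.98×10^6 N/C.

8.98×10^6 N/C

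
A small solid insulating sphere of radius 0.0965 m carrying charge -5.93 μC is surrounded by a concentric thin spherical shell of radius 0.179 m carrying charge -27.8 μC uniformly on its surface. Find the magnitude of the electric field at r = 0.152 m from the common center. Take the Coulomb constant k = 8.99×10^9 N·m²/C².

2.31e6 N/C

Symmetry ⇒ E = E(r) r̂. Gaussian sphere of radius r = 0.152 m (between the bodies, 0.0965 m < r < 0.179 m).
The shell at 0.179 m lies outside the Gaussian surface, so Q_enc = -5.93 μC = -5.93×10^-6 C.
Applying ∮E·dA = Q_enc/ε₀ with Φ = E(4πr²):
E = k|Q_enc|/r² = (8.99×10^9)(5.93×10^-6)/(0.152)² = 2.31×10^6 N/C.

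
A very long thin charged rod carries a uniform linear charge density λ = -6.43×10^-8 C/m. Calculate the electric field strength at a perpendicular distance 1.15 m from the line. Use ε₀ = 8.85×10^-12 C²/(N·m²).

Take a coaxial cylindrical Gaussian surface of radius r = 1.15 m and length L.
Q_enc = λL, so λ_enc = -6.43×10^-8 C/m.
By Gauss's law (flux through the curved wall only), E·2πrL = λ_enc L/ε₀.
E = |λ_enc|/(2πε₀r) = (6.43e-8)/(2π·8.85×10^-12·1.15) = 1.01×10^3 N/C.

|E| ≈ 1.01×10^3 N/C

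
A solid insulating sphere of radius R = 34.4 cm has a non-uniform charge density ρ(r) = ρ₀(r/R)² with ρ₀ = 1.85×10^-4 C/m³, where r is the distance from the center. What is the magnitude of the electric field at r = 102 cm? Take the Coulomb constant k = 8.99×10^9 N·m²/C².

Symmetry ⇒ E = E(r) r̂. Gaussian sphere of radius r = 102 cm (r > R, all charge enclosed).
Q_enc = 4π ∫₀^R ρ₀(r'/R)^2 r'² dr' = 4πρ₀R³/5 = 1.893×10^-5 C.
By Gauss's law, ∮E·dA = E·4πr² = Q_enc/ε₀.
E = k|Q_enc|/r² = (8.99×10^9)(1.893e-5)/(1.02)² = 1.64×10^5 N/C.

|E| = 1.64e5 V/m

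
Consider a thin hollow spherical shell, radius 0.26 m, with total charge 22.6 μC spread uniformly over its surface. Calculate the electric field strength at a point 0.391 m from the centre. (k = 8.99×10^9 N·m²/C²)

Symmetry ⇒ E = E(r) r̂. Gaussian sphere of radius r = 0.391 m (r > 0.26 m).
The entire shell is enclosed: Q_enc = 2.26e-5 C.
By Gauss's law, ∮E·dA = E·4πr² = Q_enc/ε₀.
E = k|Q_enc|/r² = (8.99×10^9)(2.26×10^-5)/(0.391)² = 1.33×10^6 N/C.

1.33×10^6 N/C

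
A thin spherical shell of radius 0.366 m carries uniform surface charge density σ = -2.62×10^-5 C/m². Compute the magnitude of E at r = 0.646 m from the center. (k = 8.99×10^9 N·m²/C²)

Take a concentric spherical Gaussian surface of radius r = 0.646 m (r > 0.366 m).
The entire shell is enclosed: Q_enc = σ·4πR² = (-2.62e-5)·4π·(0.366)² = -4.41×10^-5 C.
Applying ∮E·dA = Q_enc/ε₀ with Φ = E(4πr²):
E = k|Q_enc|/r² = (8.99×10^9)(4.41e-5)/(0.646)² = 9.50e5 N/C.

|E| = 9.50×10^5 N/C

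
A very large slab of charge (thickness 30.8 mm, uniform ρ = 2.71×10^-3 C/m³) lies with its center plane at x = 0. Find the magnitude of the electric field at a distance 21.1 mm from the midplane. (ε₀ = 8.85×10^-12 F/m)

E ≈ 4.72e6 N/C

The point |x| = 21.1 mm lies outside the slab (half-thickness 0.0154 m). A symmetric pillbox spanning the full slab encloses Q_enc = ρ·d·A.
Flux = 2EA ⇒ E = |ρ|d/(2ε₀), independent of distance outside.
E = (2.71×10^-3)(0.0308)/(2·8.85×10^-12) = 4.72×10^6 N/C.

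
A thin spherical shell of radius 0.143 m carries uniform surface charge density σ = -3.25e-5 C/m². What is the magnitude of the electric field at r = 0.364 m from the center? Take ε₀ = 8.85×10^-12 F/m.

By spherical symmetry E is radial; choose a Gaussian sphere of radius r = 0.364 m (r > 0.143 m).
The entire shell is enclosed: Q_enc = σ·4πR² = (-3.25×10^-5)·4π·(0.143)² = -8.352e-6 C.
Applying ∮E·dA = Q_enc/ε₀ with Φ = E(4πr²):
E = |Q_enc|/(4πε₀r²) = (8.352×10^-6)/(4π·8.85×10^-12·(0.364)²) = 5.67×10^5 N/C.

|E| = 5.67e5 V/m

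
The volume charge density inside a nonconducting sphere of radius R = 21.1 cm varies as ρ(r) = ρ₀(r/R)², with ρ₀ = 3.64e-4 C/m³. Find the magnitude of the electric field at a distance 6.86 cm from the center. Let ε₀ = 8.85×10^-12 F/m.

Symmetry ⇒ E = E(r) r̂. Gaussian sphere of radius r = 6.86 cm (r < R).
Integrate the density: Q_enc = 4π ∫₀^r ρ₀(r'/R)^2 r'² dr' = 4πρ₀ r^5/(5·R²) = 3.122e-8 C.
Gauss's law: E·4πr² = Q_enc/ε₀.
E = |Q_enc|/(4πε₀r²) = (3.122e-8)/(4π·8.85×10^-12·(0.0686)²) = 5.96×10^4 N/C.

E ≈ 5.96×10^4 V/m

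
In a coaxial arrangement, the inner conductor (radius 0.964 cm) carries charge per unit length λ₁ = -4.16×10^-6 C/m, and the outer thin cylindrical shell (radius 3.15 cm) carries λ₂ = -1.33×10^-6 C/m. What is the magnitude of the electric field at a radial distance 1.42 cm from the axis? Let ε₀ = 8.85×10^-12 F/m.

Choose a coaxial cylinder of radius r = 1.42 cm (arbitrary length L) as the Gaussian surface (between the conductors, 0.964 cm < r < 3.15 cm).
Only the inner wire is enclosed; the outer shell contributes nothing inside itself. λ_enc = λ₁ = -4.16×10^-6 C/m.
Applying ∮E·dA = Q_enc/ε₀ with the end caps contributing no flux:
E = |λ_enc|/(2πε₀r) = (4.16e-6)/(2π·8.85×10^-12·0.0142) = 5.27×10^6 N/C.

E ≈ 5.27e6 N/C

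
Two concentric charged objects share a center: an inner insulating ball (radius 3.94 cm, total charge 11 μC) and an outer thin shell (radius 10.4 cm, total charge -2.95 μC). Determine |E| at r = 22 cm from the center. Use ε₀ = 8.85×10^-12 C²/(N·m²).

|E| = 1.50e6 N/C

Symmetry ⇒ E = E(r) r̂. Gaussian sphere of radius r = 22 cm (r > 10.4 cm, enclosing both).
Q_enc = (11 μC) + (-2.95 μC) = 8.05e-6 C.
By Gauss's law, ∮E·dA = E·4πr² = Q_enc/ε₀.
E = |Q_enc|/(4πε₀r²) = (8.05e-6)/(4π·8.85×10^-12·(0.22)²) = 1.50×10^6 N/C.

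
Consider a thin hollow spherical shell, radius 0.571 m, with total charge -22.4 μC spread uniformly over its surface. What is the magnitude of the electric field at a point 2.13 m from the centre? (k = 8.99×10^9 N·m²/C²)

Use a concentric Gaussian sphere at r = 2.13 m (r > 0.571 m).
The entire shell is enclosed: Q_enc = -2.24e-5 C.
Gauss's law: E·4πr² = Q_enc/ε₀.
E = k|Q_enc|/r² = (8.99×10^9)(2.24×10^-5)/(2.13)² = 4.44×10^4 N/C.

4.44×10^4 N/C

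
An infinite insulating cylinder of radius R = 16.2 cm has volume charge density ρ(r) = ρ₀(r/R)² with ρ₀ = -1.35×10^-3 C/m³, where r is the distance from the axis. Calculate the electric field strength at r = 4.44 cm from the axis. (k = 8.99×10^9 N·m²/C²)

|E| ≈ 1.27×10^5 N/C

Coaxial Gaussian cylinder, radius r = 4.44 cm, length L (r < R).
λ_enc = ∫₀^r ρ(r')·2πr' dr' = (2πρ₀/R²)·r^4/4 = -3.14e-7 C/m.
By Gauss's law (flux through the curved wall only), E·2πrL = λ_enc L/ε₀.
E = 2k|λ_enc|/r = 2(8.99×10^9)(3.14×10^-7)/(0.0444) = 1.27×10^5 N/C.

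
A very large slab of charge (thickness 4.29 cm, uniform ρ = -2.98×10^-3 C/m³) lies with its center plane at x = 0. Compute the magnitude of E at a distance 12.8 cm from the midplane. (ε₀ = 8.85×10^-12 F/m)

The point |x| = 12.8 cm lies outside the slab (half-thickness 0.02145 m). A symmetric pillbox spanning the full slab encloses Q_enc = ρ·d·A.
Flux = 2EA ⇒ E = |ρ|d/(2ε₀), independent of distance outside.
E = (2.98×10^-3)(0.0429)/(2·8.85×10^-12) = 7.22×10^6 N/C.

E ≈ 7.22e6 N/C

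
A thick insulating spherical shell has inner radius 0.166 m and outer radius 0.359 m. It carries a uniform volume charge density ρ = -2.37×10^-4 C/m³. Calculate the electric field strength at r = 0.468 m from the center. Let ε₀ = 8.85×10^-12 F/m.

Take a concentric spherical Gaussian surface of radius r = 0.468 m (r > 0.359 m, enclosing the whole shell).
Q_enc = ρ·(4π/3)(b³ − a³) = (-2.37e-4)·(4π/3)·((0.359)³ − (0.166)³) = -4.139e-5 C.
By Gauss's law, ∮E·dA = E·4πr² = Q_enc/ε₀.
E = |Q_enc|/(4πε₀r²) = (4.139×10^-5)/(4π·8.85×10^-12·(0.468)²) = 1.70×10^6 N/C.

E ≈ 1.70×10^6 N/C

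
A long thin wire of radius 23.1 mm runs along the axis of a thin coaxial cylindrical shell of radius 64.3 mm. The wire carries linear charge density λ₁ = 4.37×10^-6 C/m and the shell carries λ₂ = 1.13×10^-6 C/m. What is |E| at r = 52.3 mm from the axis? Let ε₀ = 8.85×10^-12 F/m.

Choose a coaxial cylinder of radius r = 52.3 mm (arbitrary length L) as the Gaussian surface (between the conductors, 23.1 mm < r < 64.3 mm).
The shell at 64.3 mm lies outside the Gaussian surface, so λ_enc = λ₁ = 4.37e-6 C/m.
By Gauss's law (flux through the curved wall only), E·2πrL = λ_enc L/ε₀.
E = |λ_enc|/(2πε₀r) = (4.37e-6)/(2π·8.85×10^-12·0.0523) = 1.50×10^6 N/C.

1.50e6 N/C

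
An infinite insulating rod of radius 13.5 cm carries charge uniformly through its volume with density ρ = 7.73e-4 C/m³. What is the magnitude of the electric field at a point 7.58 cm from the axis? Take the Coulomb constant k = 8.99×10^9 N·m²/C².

|E| ≈ 3.31e6 V/m

By cylindrical symmetry E is radial; use a coaxial Gaussian cylinder of radius 7.58 cm and length L (r < R).
Enclosed charge per unit length: λ_enc = ρ·πr² = (7.73×10^-4)π(0.0758)² = 1.395e-5 C/m.
Gauss's law: E·2πrL = λ_enc L/ε₀.
E = 2k|λ_enc|/r = 2(8.99×10^9)(1.395×10^-5)/(0.0758) = 3.31e6 N/C.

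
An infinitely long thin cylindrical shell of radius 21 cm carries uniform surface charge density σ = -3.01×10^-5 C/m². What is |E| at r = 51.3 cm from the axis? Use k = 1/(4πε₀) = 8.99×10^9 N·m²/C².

By cylindrical symmetry E is radial; use a coaxial Gaussian cylinder of radius 51.3 cm and length L (r > 21 cm).
The whole shell is enclosed: λ_enc = σ·2πR = (-3.01×10^-5)·2π·(0.21) = -3.972e-5 C/m.
Applying ∮E·dA = Q_enc/ε₀ with the end caps contributing no flux:
E = 2k|λ_enc|/r = 2(8.99×10^9)(3.972e-5)/(0.513) = 1.39×10^6 N/C.

E = 1.39×10^6 V/m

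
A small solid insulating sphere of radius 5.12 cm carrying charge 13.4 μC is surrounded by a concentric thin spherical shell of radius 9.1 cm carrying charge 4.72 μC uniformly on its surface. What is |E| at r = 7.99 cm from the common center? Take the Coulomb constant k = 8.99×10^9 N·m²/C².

Symmetry ⇒ E = E(r) r̂. Gaussian sphere of radius r = 7.99 cm (between the bodies, 5.12 cm < r < 9.1 cm).
The shell at 9.1 cm lies outside the Gaussian surface, so Q_enc = 13.4 μC = 1.34×10^-5 C.
Gauss's law: E·4πr² = Q_enc/ε₀.
E = k|Q_enc|/r² = (8.99×10^9)(1.34e-5)/(0.0799)² = 1.89×10^7 N/C.

|E| = 1.89e7 V/m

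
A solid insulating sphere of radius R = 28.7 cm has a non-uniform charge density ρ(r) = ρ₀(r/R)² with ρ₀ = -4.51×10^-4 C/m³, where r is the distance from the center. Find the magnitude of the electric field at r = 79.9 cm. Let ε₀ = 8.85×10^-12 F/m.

|E| = 3.77×10^5 N/C

Take a concentric spherical Gaussian surface of radius r = 79.9 cm (r > R, all charge enclosed).
Q_enc = 4π ∫₀^R ρ₀(r'/R)^2 r'² dr' = 4πρ₀R³/5 = -2.68e-5 C.
By Gauss's law, ∮E·dA = E·4πr² = Q_enc/ε₀.
E = |Q_enc|/(4πε₀r²) = (2.68×10^-5)/(4π·8.85×10^-12·(0.799)²) = 3.77e5 N/C.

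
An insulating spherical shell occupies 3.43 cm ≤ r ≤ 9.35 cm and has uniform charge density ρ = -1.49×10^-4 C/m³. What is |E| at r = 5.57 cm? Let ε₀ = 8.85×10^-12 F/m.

E = 2.40×10^5 V/m

Take a concentric spherical Gaussian surface of radius r = 5.57 cm (within the shell material, 3.43 cm < r < 9.35 cm).
Enclosed charge is the volume from a to r: Q_enc = (4π/3)ρ(r³ − a³) = -8.267×10^-8 C.
Gauss's law: E·4πr² = Q_enc/ε₀.
E = |Q_enc|/(4πε₀r²) = (8.267×10^-8)/(4π·8.85×10^-12·(0.0557)²) = 2.40×10^5 N/C.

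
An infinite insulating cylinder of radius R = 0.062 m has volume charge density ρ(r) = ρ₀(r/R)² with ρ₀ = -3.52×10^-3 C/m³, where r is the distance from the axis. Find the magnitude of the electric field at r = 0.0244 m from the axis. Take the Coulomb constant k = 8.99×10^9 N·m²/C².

Choose a coaxial cylinder of radius r = 0.0244 m (arbitrary length L) as the Gaussian surface (r < R).
Integrating ρ over the cross-section to radius r: λ_enc = (2πρ₀/R²) ∫₀^r r'^3 dr' = 2πρ₀ r^4/(4·R²) = -5.098×10^-7 C/m.
By Gauss's law (flux through the curved wall only), E·2πrL = λ_enc L/ε₀.
E = 2k|λ_enc|/r = 2(8.99×10^9)(5.098×10^-7)/(0.0244) = 3.76×10^5 N/C.

3.76×10^5 N/C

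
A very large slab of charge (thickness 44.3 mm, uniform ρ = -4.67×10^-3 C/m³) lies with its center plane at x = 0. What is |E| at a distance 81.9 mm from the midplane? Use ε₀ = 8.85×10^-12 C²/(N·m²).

|E| ≈ 1.17e7 V/m

The point |x| = 81.9 mm lies outside the slab (half-thickness 0.02215 m). A symmetric pillbox spanning the full slab encloses Q_enc = ρ·d·A.
Flux = 2EA ⇒ E = |ρ|d/(2ε₀), independent of distance outside.
E = (4.67×10^-3)(0.0443)/(2·8.85×10^-12) = 1.17×10^7 N/C.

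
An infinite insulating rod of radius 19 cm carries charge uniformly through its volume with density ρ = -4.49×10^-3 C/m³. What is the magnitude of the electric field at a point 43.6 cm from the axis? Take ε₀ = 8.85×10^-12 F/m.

Coaxial Gaussian cylinder, radius r = 43.6 cm, length L (r > 19 cm, full cross-section enclosed).
λ_enc = ρ·πR² = (-4.49×10^-3)π(0.19)² = -5.092×10^-4 C/m.
Gauss's law: E·2πrL = λ_enc L/ε₀.
E = |λ_enc|/(2πε₀r) = (5.092×10^-4)/(2π·8.85×10^-12·0.436) = 2.10×10^7 N/C.

|E| = 2.10×10^7 N/C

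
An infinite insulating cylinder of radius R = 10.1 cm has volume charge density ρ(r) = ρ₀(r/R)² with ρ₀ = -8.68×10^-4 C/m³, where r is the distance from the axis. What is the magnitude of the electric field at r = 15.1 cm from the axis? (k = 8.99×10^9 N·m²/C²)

Choose a coaxial cylinder of radius r = 15.1 cm (arbitrary length L) as the Gaussian surface (r > R, full charge per length enclosed).
λ_enc = 2π ∫₀^R ρ₀(r'/R)^2 r' dr' = 2πρ₀R²/4 = -1.391×10^-5 C/m.
By Gauss's law (flux through the curved wall only), E·2πrL = λ_enc L/ε₀.
E = 2k|λ_enc|/r = 2(8.99×10^9)(1.391×10^-5)/(0.151) = 1.66×10^6 N/C.

|E| = 1.66e6 N/C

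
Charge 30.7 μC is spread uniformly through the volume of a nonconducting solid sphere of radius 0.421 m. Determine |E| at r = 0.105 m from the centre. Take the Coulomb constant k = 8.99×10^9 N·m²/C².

E = 3.88×10^5 N/C

Use a concentric Gaussian sphere at r = 0.105 m (r < R).
For a uniform sphere the enclosed fraction is (r/R)³, so Q_enc = (30.7 μC)(0.105/0.421)³ = 4.763×10^-7 C.
Applying ∮E·dA = Q_enc/ε₀ with Φ = E(4πr²):
E = k|Q_enc|/r² = (8.99×10^9)(4.763×10^-7)/(0.105)² = 3.88×10^5 N/C.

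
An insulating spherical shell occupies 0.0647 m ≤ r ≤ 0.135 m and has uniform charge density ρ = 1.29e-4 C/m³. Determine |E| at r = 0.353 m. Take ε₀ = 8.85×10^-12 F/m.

Take a concentric spherical Gaussian surface of radius r = 0.353 m (r > 0.135 m, enclosing the whole shell).
Q_enc = ρ·(4π/3)(b³ − a³) = (1.29×10^-4)·(4π/3)·((0.135)³ − (0.0647)³) = 1.183×10^-6 C.
Since E is radial and uniform over the Gaussian sphere, Φ = E·4πr² = Q_enc/ε₀.
E = |Q_enc|/(4πε₀r²) = (1.183e-6)/(4π·8.85×10^-12·(0.353)²) = 8.54×10^4 N/C.

|E| ≈ 8.54×10^4 N/C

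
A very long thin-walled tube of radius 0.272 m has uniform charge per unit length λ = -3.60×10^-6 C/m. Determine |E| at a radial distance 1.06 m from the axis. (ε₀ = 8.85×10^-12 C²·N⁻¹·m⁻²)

E ≈ 6.11×10^4 V/m

Coaxial Gaussian cylinder, radius r = 1.06 m, length L (r > 0.272 m).
The full line charge is enclosed: λ_enc = -3.60×10^-6 C/m.
Gauss's law: E·2πrL = λ_enc L/ε₀.
E = |λ_enc|/(2πε₀r) = (3.60e-6)/(2π·8.85×10^-12·1.06) = 6.11e4 N/C.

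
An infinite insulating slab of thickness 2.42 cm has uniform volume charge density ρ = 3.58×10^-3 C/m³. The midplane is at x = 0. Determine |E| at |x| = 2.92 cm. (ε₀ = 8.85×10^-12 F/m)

The point |x| = 2.92 cm lies outside the slab (half-thickness 0.0121 m). A symmetric pillbox spanning the full slab encloses Q_enc = ρ·d·A.
Flux = 2EA ⇒ E = |ρ|d/(2ε₀), independent of distance outside.
E = (3.58e-3)(0.0242)/(2·8.85×10^-12) = 4.89e6 N/C.

|E| = 4.89×10^6 V/m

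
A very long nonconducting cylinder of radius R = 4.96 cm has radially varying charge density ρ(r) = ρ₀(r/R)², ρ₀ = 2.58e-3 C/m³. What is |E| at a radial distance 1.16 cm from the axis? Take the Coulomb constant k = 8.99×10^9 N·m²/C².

4.62e4 N/C

Coaxial Gaussian cylinder, radius r = 1.16 cm, length L (r < R).
Integrating ρ over the cross-section to radius r: λ_enc = (2πρ₀/R²) ∫₀^r r'^3 dr' = 2πρ₀ r^4/(4·R²) = 2.983×10^-8 C/m.
Since E is radial and uniform over the curved surface, Φ = E·2πrL = Q_enc/ε₀ = λ_enc L/ε₀.
E = 2k|λ_enc|/r = 2(8.99×10^9)(2.983×10^-8)/(0.0116) = 4.62×10^4 N/C.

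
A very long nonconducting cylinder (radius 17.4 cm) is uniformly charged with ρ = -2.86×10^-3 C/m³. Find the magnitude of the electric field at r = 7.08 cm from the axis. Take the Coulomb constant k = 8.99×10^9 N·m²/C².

Choose a coaxial cylinder of radius r = 7.08 cm (arbitrary length L) as the Gaussian surface (r < R).
Enclosed charge per unit length: λ_enc = ρ·πr² = (-2.86×10^-3)π(0.0708)² = -4.504×10^-5 C/m.
Since E is radial and uniform over the curved surface, Φ = E·2πrL = Q_enc/ε₀ = λ_enc L/ε₀.
E = 2k|λ_enc|/r = 2(8.99×10^9)(4.504×10^-5)/(0.0708) = 1.14e7 N/C.

|E| = 1.14e7 N/C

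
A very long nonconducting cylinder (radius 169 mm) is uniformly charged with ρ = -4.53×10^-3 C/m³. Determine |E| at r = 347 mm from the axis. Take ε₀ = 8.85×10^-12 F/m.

By cylindrical symmetry E is radial; use a coaxial Gaussian cylinder of radius 347 mm and length L (r > 169 mm, full cross-section enclosed).
λ_enc = ρ·πR² = (-4.53e-3)π(0.169)² = -4.065×10^-4 C/m.
Applying ∮E·dA = Q_enc/ε₀ with the end caps contributing no flux:
E = |λ_enc|/(2πε₀r) = (4.065×10^-4)/(2π·8.85×10^-12·0.347) = 2.11×10^7 N/C.

|E| ≈ 2.11e7 N/C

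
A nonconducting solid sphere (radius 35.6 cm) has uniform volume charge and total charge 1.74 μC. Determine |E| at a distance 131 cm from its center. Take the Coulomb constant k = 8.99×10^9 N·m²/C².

By spherical symmetry E is radial; choose a Gaussian sphere of radius r = 131 cm (r > R, so the entire charge is enclosed).
Q_enc = 1.74 μC = 1.74×10^-6 C.
By Gauss's law, ∮E·dA = E·4πr² = Q_enc/ε₀.
E = k|Q_enc|/r² = (8.99×10^9)(1.74e-6)/(1.31)² = 9.12×10^3 N/C.

9.12e3 V/m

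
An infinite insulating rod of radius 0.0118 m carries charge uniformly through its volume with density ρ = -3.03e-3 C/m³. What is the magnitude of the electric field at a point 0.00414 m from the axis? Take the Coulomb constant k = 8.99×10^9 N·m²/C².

Take a coaxial cylindrical Gaussian surface of radius r = 0.00414 m and length L (r < R).
Enclosed charge per unit length: λ_enc = ρ·πr² = (-3.03×10^-3)π(0.00414)² = -1.632×10^-7 C/m.
Applying ∮E·dA = Q_enc/ε₀ with the end caps contributing no flux:
E = 2k|λ_enc|/r = 2(8.99×10^9)(1.632e-7)/(0.00414) = 7.09e5 N/C.

|E| = 7.09×10^5 V/m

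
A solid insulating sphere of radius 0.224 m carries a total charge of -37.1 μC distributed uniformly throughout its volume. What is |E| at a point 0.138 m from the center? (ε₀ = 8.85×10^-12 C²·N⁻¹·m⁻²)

|E| ≈ 4.10×10^6 N/C

Use a concentric Gaussian sphere at r = 0.138 m (r < R).
For a uniform sphere the enclosed fraction is (r/R)³, so Q_enc = (-37.1 μC)(0.138/0.224)³ = -8.675×10^-6 C.
By Gauss's law, ∮E·dA = E·4πr² = Q_enc/ε₀.
E = |Q_enc|/(4πε₀r²) = (8.675e-6)/(4π·8.85×10^-12·(0.138)²) = 4.10e6 N/C.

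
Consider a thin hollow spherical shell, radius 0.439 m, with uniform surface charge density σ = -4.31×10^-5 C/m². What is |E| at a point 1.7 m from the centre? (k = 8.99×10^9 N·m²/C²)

Symmetry ⇒ E = E(r) r̂. Gaussian sphere of radius r = 1.7 m (r > 0.439 m).
The entire shell is enclosed: Q_enc = σ·4πR² = (-4.31e-5)·4π·(0.439)² = -1.044×10^-4 C.
Gauss's law: E·4πr² = Q_enc/ε₀.
E = k|Q_enc|/r² = (8.99×10^9)(1.044e-4)/(1.7)² = 3.25×10^5 N/C.

|E| ≈ 3.25×10^5 V/m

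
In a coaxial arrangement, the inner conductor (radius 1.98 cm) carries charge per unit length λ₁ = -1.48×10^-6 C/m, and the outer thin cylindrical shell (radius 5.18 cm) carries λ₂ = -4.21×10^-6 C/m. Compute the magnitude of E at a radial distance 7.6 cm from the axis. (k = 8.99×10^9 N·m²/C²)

1.35×10^6 N/C

Choose a coaxial cylinder of radius r = 7.6 cm (arbitrary length L) as the Gaussian surface (r > 5.18 cm, enclosing both).
λ_enc = λ₁ + λ₂ = (-1.48×10^-6) + (-4.21×10^-6) = -5.69e-6 C/m.
Applying ∮E·dA = Q_enc/ε₀ with the end caps contributing no flux:
E = 2k|λ_enc|/r = 2(8.99×10^9)(5.69×10^-6)/(0.076) = 1.35×10^6 N/C.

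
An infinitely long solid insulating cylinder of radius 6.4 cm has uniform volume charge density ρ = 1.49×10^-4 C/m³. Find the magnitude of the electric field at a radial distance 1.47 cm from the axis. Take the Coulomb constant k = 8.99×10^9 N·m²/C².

E = 1.24×10^5 V/m

Coaxial Gaussian cylinder, radius r = 1.47 cm, length L (r < R).
Enclosed charge per unit length: λ_enc = ρ·πr² = (1.49×10^-4)π(0.0147)² = 1.012e-7 C/m.
Applying ∮E·dA = Q_enc/ε₀ with the end caps contributing no flux:
E = 2k|λ_enc|/r = 2(8.99×10^9)(1.012×10^-7)/(0.0147) = 1.24×10^5 N/C.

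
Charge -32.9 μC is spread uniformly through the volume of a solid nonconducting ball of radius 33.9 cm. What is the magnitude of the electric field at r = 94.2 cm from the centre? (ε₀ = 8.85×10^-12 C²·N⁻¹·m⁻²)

Take a concentric spherical Gaussian surface of radius r = 94.2 cm (r > R, so the entire charge is enclosed).
Q_enc = -32.9 μC = -3.29×10^-5 C.
By Gauss's law, ∮E·dA = E·4πr² = Q_enc/ε₀.
E = |Q_enc|/(4πε₀r²) = (3.29e-5)/(4π·8.85×10^-12·(0.942)²) = 3.33×10^5 N/C.

E ≈ 3.33×10^5 V/m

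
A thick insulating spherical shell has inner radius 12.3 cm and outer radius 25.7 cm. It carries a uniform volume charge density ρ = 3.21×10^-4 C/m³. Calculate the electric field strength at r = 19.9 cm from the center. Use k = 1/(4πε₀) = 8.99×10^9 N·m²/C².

Take a concentric spherical Gaussian surface of radius r = 19.9 cm (within the shell material, 12.3 cm < r < 25.7 cm).
Enclosed charge is the volume from a to r: Q_enc = (4π/3)ρ(r³ − a³) = 8.094e-6 C.
Since E is radial and uniform over the Gaussian sphere, Φ = E·4πr² = Q_enc/ε₀.
E = k|Q_enc|/r² = (8.99×10^9)(8.094×10^-6)/(0.199)² = 1.84×10^6 N/C.

E ≈ 1.84e6 N/C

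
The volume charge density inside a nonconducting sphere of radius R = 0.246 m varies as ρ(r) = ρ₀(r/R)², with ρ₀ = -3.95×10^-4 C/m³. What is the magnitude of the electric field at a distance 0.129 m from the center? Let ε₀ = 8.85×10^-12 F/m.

Symmetry ⇒ E = E(r) r̂. Gaussian sphere of radius r = 0.129 m (r < R).
Q_enc = ∫₀^r ρ(r')·4πr'² dr' = (4πρ₀/R²) ∫₀^r r'^4 dr' = 4πρ₀ r^5/(5·R²) = -5.86e-7 C.
Gauss's law: E·4πr² = Q_enc/ε₀.
E = |Q_enc|/(4πε₀r²) = (5.86e-7)/(4π·8.85×10^-12·(0.129)²) = 3.17×10^5 N/C.

E ≈ 3.17×10^5 N/C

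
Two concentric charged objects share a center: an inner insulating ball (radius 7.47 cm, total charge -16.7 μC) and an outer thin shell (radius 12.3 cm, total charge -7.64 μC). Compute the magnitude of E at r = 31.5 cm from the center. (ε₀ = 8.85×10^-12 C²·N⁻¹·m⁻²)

|E| ≈ 2.21e6 V/m

Take a concentric spherical Gaussian surface of radius r = 31.5 cm (r > 12.3 cm, enclosing both).
Q_enc = (-16.7 μC) + (-7.64 μC) = -2.434×10^-5 C.
Gauss's law: E·4πr² = Q_enc/ε₀.
E = |Q_enc|/(4πε₀r²) = (2.434×10^-5)/(4π·8.85×10^-12·(0.315)²) = 2.21×10^6 N/C.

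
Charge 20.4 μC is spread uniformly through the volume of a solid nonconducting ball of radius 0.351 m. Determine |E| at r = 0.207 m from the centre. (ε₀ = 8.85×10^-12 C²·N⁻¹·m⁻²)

Use a concentric Gaussian sphere at r = 0.207 m (r < R).
For a uniform sphere the enclosed fraction is (r/R)³, so Q_enc = (20.4 μC)(0.207/0.351)³ = 4.184e-6 C.
By Gauss's law, ∮E·dA = E·4πr² = Q_enc/ε₀.
E = |Q_enc|/(4πε₀r²) = (4.184×10^-6)/(4π·8.85×10^-12·(0.207)²) = 8.78×10^5 N/C.

E = 8.78e5 N/C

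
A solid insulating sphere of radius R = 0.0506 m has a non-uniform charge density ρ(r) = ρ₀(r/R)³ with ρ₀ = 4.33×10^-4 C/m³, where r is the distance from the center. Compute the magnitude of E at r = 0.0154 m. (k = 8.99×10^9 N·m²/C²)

E ≈ 3.54e3 N/C

Use a concentric Gaussian sphere at r = 0.0154 m (r < R).
Q_enc = ∫₀^r ρ(r')·4πr'² dr' = (4πρ₀/R³) ∫₀^r r'^5 dr' = 4πρ₀ r^6/(6·R³) = 9.337×10^-11 C.
Since E is radial and uniform over the Gaussian sphere, Φ = E·4πr² = Q_enc/ε₀.
E = k|Q_enc|/r² = (8.99×10^9)(9.337×10^-11)/(0.0154)² = 3.54×10^3 N/C.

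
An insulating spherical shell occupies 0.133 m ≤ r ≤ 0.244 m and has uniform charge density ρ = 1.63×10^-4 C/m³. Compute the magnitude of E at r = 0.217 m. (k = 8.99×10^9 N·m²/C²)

Take a concentric spherical Gaussian surface of radius r = 0.217 m (within the shell material, 0.133 m < r < 0.244 m).
Enclosed charge is the volume from a to r: Q_enc = (4π/3)ρ(r³ − a³) = 5.37×10^-6 C.
Gauss's law: E·4πr² = Q_enc/ε₀.
E = k|Q_enc|/r² = (8.99×10^9)(5.37e-6)/(0.217)² = 1.03e6 N/C.

|E| ≈ 1.03×10^6 V/m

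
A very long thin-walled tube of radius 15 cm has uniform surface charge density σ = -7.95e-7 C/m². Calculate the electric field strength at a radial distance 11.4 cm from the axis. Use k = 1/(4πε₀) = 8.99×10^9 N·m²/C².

Choose a coaxial cylinder of radius r = 11.4 cm (arbitrary length L) as the Gaussian surface (r < 15 cm, inside the shell).
All the surface charge lies outside this cylinder: Q_enc = 0, hence E = 0.

|E| = 0 N/C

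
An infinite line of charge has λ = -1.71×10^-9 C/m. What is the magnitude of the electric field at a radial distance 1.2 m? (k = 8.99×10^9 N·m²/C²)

|E| = 25.6 N/C

Take a coaxial cylindrical Gaussian surface of radius r = 1.2 m and length L.
Q_enc = λL, so λ_enc = -1.71e-9 C/m.
Gauss's law: E·2πrL = λ_enc L/ε₀.
E = 2k|λ_enc|/r = 2(8.99×10^9)(1.71×10^-9)/(1.2) = 25.6 N/C.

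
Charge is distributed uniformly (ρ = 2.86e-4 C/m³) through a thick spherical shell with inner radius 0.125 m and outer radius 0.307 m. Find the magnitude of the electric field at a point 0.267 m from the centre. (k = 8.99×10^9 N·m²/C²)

2.58×10^6 V/m

Symmetry ⇒ E = E(r) r̂. Gaussian sphere of radius r = 0.267 m (within the shell material, 0.125 m < r < 0.307 m).
Only the shell between 0.125 m and r is enclosed: Q_enc = ρ·(4π/3)(r³ − a³) = (2.86×10^-4)·(4π/3)·((0.267)³ − (0.125)³) = 2.046×10^-5 C.
Since E is radial and uniform over the Gaussian sphere, Φ = E·4πr² = Q_enc/ε₀.
E = k|Q_enc|/r² = (8.99×10^9)(2.046×10^-5)/(0.267)² = 2.58e6 N/C.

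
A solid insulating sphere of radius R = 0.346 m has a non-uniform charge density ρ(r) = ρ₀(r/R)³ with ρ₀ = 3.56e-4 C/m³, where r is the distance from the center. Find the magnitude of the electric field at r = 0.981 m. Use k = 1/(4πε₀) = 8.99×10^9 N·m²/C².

Take a concentric spherical Gaussian surface of radius r = 0.981 m (r > R, all charge enclosed).
Q_enc = 4π ∫₀^R ρ₀(r'/R)^3 r'² dr' = 4πρ₀R³/6 = 3.088×10^-5 C.
Since E is radial and uniform over the Gaussian sphere, Φ = E·4πr² = Q_enc/ε₀.
E = k|Q_enc|/r² = (8.99×10^9)(3.088e-5)/(0.981)² = 2.89×10^5 N/C.

|E| = 2.89×10^5 V/m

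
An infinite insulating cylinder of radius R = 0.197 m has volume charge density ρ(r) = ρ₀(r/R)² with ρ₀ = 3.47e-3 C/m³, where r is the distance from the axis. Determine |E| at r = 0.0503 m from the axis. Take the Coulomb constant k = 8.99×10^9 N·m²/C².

3.21×10^5 N/C

Choose a coaxial cylinder of radius r = 0.0503 m (arbitrary length L) as the Gaussian surface (r < R).
Integrating ρ over the cross-section to radius r: λ_enc = (2πρ₀/R²) ∫₀^r r'^3 dr' = 2πρ₀ r^4/(4·R²) = 8.991×10^-7 C/m.
By Gauss's law (flux through the curved wall only), E·2πrL = λ_enc L/ε₀.
E = 2k|λ_enc|/r = 2(8.99×10^9)(8.991e-7)/(0.0503) = 3.21×10^5 N/C.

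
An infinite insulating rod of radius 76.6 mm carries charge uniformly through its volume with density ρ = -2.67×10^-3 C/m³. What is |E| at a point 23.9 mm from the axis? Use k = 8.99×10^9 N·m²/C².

|E| ≈ 3.60×10^6 V/m

By cylindrical symmetry E is radial; use a coaxial Gaussian cylinder of radius 23.9 mm and length L (r < R).
Enclosed charge per unit length: λ_enc = ρ·πr² = (-2.67e-3)π(0.0239)² = -4.791×10^-6 C/m.
By Gauss's law (flux through the curved wall only), E·2πrL = λ_enc L/ε₀.
E = 2k|λ_enc|/r = 2(8.99×10^9)(4.791×10^-6)/(0.0239) = 3.60×10^6 N/C.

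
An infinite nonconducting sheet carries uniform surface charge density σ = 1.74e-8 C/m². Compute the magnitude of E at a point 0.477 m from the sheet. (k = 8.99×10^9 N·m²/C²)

|E| ≈ 983 N/C

Choose a cylindrical pillbox piercing the sheet, end faces (area A) parallel to it.
Flux Φ = 2EA and Q_enc = σA, so 2EA = σA/ε₀ ⇒ E = |σ|/(2ε₀), independent of distance.
E = 2πk|σ| = 2π(8.99×10^9)(1.74×10^-8) = 983 N/C.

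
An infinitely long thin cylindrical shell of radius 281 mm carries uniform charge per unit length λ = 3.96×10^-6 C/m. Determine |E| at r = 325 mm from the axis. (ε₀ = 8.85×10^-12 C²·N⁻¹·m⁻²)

|E| = 2.19×10^5 V/m

Choose a coaxial cylinder of radius r = 325 mm (arbitrary length L) as the Gaussian surface (r > 281 mm).
The full line charge is enclosed: λ_enc = 3.96e-6 C/m.
Applying ∮E·dA = Q_enc/ε₀ with the end caps contributing no flux:
E = |λ_enc|/(2πε₀r) = (3.96×10^-6)/(2π·8.85×10^-12·0.325) = 2.19×10^5 N/C.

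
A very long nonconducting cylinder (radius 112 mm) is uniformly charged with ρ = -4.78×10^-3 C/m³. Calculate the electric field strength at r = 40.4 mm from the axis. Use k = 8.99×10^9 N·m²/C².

|E| ≈ 1.09e7 V/m

Choose a coaxial cylinder of radius r = 40.4 mm (arbitrary length L) as the Gaussian surface (r < R).
Enclosed charge per unit length: λ_enc = ρ·πr² = (-4.78e-3)π(0.0404)² = -2.451e-5 C/m.
Applying ∮E·dA = Q_enc/ε₀ with the end caps contributing no flux:
E = 2k|λ_enc|/r = 2(8.99×10^9)(2.451×10^-5)/(0.0404) = 1.09e7 N/C.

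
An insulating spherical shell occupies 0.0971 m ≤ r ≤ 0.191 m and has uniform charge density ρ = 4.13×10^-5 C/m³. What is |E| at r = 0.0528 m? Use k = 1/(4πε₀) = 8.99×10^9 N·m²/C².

By spherical symmetry E is radial; choose a Gaussian sphere of radius r = 0.0528 m (r < 0.0971 m, inside the empty cavity).
Q_enc = 0 (all charge lies at larger r); Gauss's law gives E = 0.

E = 0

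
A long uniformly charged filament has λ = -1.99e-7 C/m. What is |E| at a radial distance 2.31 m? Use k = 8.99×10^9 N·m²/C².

Choose a coaxial cylinder of radius r = 2.31 m (arbitrary length L) as the Gaussian surface.
Q_enc = λL, so λ_enc = -1.99×10^-7 C/m.
Since E is radial and uniform over the curved surface, Φ = E·2πrL = Q_enc/ε₀ = λ_enc L/ε₀.
E = 2k|λ_enc|/r = 2(8.99×10^9)(1.99×10^-7)/(2.31) = 1.55×10^3 N/C.

E = 1.55e3 V/m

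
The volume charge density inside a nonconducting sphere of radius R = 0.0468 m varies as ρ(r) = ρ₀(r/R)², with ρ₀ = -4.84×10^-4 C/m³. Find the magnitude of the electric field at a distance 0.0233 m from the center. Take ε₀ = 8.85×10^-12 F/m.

Use a concentric Gaussian sphere at r = 0.0233 m (r < R).
Q_enc = ∫₀^r ρ(r')·4πr'² dr' = (4πρ₀/R²) ∫₀^r r'^4 dr' = 4πρ₀ r^5/(5·R²) = -3.814×10^-9 C.
Since E is radial and uniform over the Gaussian sphere, Φ = E·4πr² = Q_enc/ε₀.
E = |Q_enc|/(4πε₀r²) = (3.814e-9)/(4π·8.85×10^-12·(0.0233)²) = 6.32×10^4 N/C.

E = 6.32×10^4 V/m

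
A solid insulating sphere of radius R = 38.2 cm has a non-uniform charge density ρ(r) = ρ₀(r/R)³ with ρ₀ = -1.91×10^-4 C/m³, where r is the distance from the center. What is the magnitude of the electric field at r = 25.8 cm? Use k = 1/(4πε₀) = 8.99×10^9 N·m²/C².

|E| = 2.86×10^5 N/C

Use a concentric Gaussian sphere at r = 25.8 cm (r < R).
Integrate the density: Q_enc = 4π ∫₀^r ρ₀(r'/R)^3 r'² dr' = 4πρ₀ r^6/(6·R³) = -2.117e-6 C.
Gauss's law: E·4πr² = Q_enc/ε₀.
E = k|Q_enc|/r² = (8.99×10^9)(2.117×10^-6)/(0.258)² = 2.86×10^5 N/C.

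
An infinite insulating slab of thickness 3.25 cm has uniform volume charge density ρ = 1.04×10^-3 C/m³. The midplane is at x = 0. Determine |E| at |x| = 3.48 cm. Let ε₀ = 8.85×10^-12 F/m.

The point |x| = 3.48 cm lies outside the slab (half-thickness 0.01625 m). A symmetric pillbox spanning the full slab encloses Q_enc = ρ·d·A.
Flux = 2EA ⇒ E = |ρ|d/(2ε₀), independent of distance outside.
E = (1.04×10^-3)(0.0325)/(2·8.85×10^-12) = 1.91e6 N/C.

E = 1.91×10^6 N/C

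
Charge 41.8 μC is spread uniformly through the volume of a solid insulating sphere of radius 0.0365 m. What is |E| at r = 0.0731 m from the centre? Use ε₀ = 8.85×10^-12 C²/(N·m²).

E ≈ 7.03e7 N/C

By spherical symmetry E is radial; choose a Gaussian sphere of radius r = 0.0731 m (r > R, so the entire charge is enclosed).
Q_enc = 41.8 μC = 4.18×10^-5 C.
Since E is radial and uniform over the Gaussian sphere, Φ = E·4πr² = Q_enc/ε₀.
E = |Q_enc|/(4πε₀r²) = (4.18×10^-5)/(4π·8.85×10^-12·(0.0731)²) = 7.03×10^7 N/C.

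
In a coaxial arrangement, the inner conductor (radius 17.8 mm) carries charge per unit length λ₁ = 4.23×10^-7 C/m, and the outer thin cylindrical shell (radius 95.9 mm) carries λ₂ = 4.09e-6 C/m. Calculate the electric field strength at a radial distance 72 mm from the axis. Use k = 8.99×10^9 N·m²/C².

1.06e5 N/C

Choose a coaxial cylinder of radius r = 72 mm (arbitrary length L) as the Gaussian surface (between the conductors, 17.8 mm < r < 95.9 mm).
The shell at 95.9 mm lies outside the Gaussian surface, so λ_enc = λ₁ = 4.23×10^-7 C/m.
Applying ∮E·dA = Q_enc/ε₀ with the end caps contributing no flux:
E = 2k|λ_enc|/r = 2(8.99×10^9)(4.23×10^-7)/(0.072) = 1.06e5 N/C.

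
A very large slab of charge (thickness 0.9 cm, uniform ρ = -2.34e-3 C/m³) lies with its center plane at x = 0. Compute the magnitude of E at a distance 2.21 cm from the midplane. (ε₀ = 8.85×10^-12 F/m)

|E| = 1.19×10^6 N/C

The point |x| = 2.21 cm lies outside the slab (half-thickness 0.0045 m). A symmetric pillbox spanning the full slab encloses Q_enc = ρ·d·A.
Flux = 2EA ⇒ E = |ρ|d/(2ε₀), independent of distance outside.
E = (2.34×10^-3)(0.009)/(2·8.85×10^-12) = 1.19×10^6 N/C.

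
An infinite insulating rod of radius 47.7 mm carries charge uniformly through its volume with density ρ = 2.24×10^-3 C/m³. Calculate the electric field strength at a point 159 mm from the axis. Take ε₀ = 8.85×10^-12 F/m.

1.81e6 V/m

Choose a coaxial cylinder of radius r = 159 mm (arbitrary length L) as the Gaussian surface (r > 47.7 mm, full cross-section enclosed).
λ_enc = ρ·πR² = (2.24×10^-3)π(0.0477)² = 1.601×10^-5 C/m.
By Gauss's law (flux through the curved wall only), E·2πrL = λ_enc L/ε₀.
E = |λ_enc|/(2πε₀r) = (1.601×10^-5)/(2π·8.85×10^-12·0.159) = 1.81e6 N/C.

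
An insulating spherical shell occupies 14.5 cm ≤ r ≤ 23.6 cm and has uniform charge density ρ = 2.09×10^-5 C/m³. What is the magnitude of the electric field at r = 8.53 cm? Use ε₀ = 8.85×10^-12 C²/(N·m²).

E = 0 (no enclosed charge)

Use a concentric Gaussian sphere at r = 8.53 cm (r < 14.5 cm, inside the empty cavity).
No charge is enclosed, so by Gauss's law E·4πr² = 0 ⇒ E = 0.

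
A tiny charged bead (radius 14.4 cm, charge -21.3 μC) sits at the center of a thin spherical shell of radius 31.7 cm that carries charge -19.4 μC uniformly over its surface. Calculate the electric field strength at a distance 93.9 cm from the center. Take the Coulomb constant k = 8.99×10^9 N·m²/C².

Symmetry ⇒ E = E(r) r̂. Gaussian sphere of radius r = 93.9 cm (r > 31.7 cm, enclosing both).
Q_enc = (-21.3 μC) + (-19.4 μC) = -4.07×10^-5 C.
Applying ∮E·dA = Q_enc/ε₀ with Φ = E(4πr²):
E = k|Q_enc|/r² = (8.99×10^9)(4.07e-5)/(0.939)² = 4.15×10^5 N/C.

|E| = 4.15e5 V/m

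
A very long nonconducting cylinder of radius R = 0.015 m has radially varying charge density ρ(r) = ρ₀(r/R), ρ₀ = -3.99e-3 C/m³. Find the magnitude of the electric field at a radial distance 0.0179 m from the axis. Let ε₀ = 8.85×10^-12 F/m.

|E| = 1.89×10^6 N/C

Take a coaxial cylindrical Gaussian surface of radius r = 0.0179 m and length L (r > R, full charge per length enclosed).
λ_enc = 2π ∫₀^R ρ₀(r'/R)^1 r' dr' = 2πρ₀R²/3 = -1.88×10^-6 C/m.
Since E is radial and uniform over the curved surface, Φ = E·2πrL = Q_enc/ε₀ = λ_enc L/ε₀.
E = |λ_enc|/(2πε₀r) = (1.88×10^-6)/(2π·8.85×10^-12·0.0179) = 1.89×10^6 N/C.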